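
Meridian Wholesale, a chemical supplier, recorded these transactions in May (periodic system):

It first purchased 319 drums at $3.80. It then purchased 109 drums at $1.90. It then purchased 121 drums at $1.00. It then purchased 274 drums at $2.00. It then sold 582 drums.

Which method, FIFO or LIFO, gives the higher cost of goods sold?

FIFO COGS: 319 @ $3.80 + 109 @ $1.90 + 121 @ $1.00 + 33 @ $2.00 = $1,606.30
LIFO COGS: 274 @ $2.00 + 121 @ $1.00 + 109 @ $1.90 + 78 @ $3.80 = $1,172.50

FIFO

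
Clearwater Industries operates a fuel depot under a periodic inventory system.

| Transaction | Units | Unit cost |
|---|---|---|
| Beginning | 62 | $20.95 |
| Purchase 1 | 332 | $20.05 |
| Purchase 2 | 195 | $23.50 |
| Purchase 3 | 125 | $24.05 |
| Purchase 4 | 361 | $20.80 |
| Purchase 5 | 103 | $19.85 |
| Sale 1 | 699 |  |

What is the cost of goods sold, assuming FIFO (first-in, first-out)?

Sale 1 (699) [FIFO — oldest first]: 62 @ $20.95 + 332 @ $20.05 + 195 @ $23.50 + 110 @ $24.05 = $15,183.50
Ending inventory: 15 @ $24.05 + 361 @ $20.80 + 103 @ $19.85 = $9,914.10

COGS = $15,183.50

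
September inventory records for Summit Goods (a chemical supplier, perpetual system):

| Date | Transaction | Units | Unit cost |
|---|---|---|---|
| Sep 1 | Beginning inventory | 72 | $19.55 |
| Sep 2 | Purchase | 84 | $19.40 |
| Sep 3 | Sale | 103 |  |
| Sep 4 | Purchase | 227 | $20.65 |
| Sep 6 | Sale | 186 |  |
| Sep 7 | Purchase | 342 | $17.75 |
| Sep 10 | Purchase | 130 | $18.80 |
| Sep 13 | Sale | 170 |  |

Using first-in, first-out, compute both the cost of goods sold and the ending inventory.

Sep 3, 103 sold [FIFO — oldest first]: 72 @ $19.55 + 31 @ $19.40 = $2,009.00
Sep 6, 186 sold [FIFO — oldest first]: 53 @ $19.40 + 133 @ $20.65 = $3,774.65
Sep 13, 170 sold [FIFO — oldest first]: 94 @ $20.65 + 76 @ $17.75 = $3,290.10
Total COGS = $2,009.00 + $3,774.65 + $3,290.10 = $9,073.75
Ending inventory: 266 @ $17.75 + 130 @ $18.80 = $7,165.50

COGS = $9,073.75; ending inventory = $7,165.50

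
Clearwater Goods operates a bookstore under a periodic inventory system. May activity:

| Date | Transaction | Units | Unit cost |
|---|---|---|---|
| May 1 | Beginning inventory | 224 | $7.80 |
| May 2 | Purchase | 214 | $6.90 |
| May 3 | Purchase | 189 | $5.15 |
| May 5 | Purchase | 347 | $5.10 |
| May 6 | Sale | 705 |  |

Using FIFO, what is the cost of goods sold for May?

COGS = $4,594.95

May 6, 705 sold [FIFO — oldest first]: 224 @ $7.80 + 214 @ $6.90 + 189 @ $5.15 + 78 @ $5.10 = $4,594.95
Ending inventory: 269 @ $5.10 = $1,371.90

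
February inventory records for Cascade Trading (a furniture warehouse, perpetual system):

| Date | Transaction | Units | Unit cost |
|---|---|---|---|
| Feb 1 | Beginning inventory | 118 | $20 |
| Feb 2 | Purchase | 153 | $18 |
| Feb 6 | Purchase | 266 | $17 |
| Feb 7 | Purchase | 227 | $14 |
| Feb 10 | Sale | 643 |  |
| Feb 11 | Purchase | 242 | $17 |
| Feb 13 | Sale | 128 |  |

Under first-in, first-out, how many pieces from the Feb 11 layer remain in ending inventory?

235

Feb 10, 643 sold [FIFO — oldest first]: 118 @ $20 + 153 @ $18 + 266 @ $17 + 106 @ $14 = $11,120
Feb 13, 128 sold [FIFO — oldest first]: 121 @ $14 + 7 @ $17 = $1,813
Total COGS = $11,120 + $1,813 = $12,933
Ending inventory: 235 @ $17 = $3,995
Check: goods available $16,928 = COGS $12,933 + ending $3,995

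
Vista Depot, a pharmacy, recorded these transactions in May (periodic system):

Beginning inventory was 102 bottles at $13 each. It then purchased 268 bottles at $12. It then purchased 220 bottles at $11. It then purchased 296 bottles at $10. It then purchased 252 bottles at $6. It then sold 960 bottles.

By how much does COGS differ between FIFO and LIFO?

FIFO COGS: 102 @ $13 + 268 @ $12 + 220 @ $11 + 296 @ $10 + 74 @ $6 = $10,366
LIFO COGS: 252 @ $6 + 296 @ $10 + 220 @ $11 + 192 @ $12 = $9,196
Difference = |$10,366 − $9,196| = $1,170

$1,170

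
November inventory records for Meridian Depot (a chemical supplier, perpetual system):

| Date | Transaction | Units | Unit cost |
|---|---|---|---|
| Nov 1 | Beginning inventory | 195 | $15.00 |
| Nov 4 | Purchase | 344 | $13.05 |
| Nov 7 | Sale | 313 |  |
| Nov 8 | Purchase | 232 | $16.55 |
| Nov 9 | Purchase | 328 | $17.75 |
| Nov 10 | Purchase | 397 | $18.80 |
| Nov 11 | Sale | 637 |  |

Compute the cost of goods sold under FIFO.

Nov 7, 313 sold [FIFO — oldest first]: 195 @ $15.00 + 118 @ $13.05 = $4,464.90
Nov 11, 637 sold [FIFO — oldest first]: 226 @ $13.05 + 232 @ $16.55 + 179 @ $17.75 = $9,966.15
Total COGS = $4,464.90 + $9,966.15 = $14,431.05
Ending inventory: 149 @ $17.75 + 397 @ $18.80 = $10,108.35

COGS = $14,431.05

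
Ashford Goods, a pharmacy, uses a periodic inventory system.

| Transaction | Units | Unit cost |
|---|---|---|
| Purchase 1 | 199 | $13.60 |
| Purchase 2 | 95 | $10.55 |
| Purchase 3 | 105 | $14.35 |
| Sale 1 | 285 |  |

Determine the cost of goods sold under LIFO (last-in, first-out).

COGS = $3,665.00

Sale 1 (285) [LIFO — newest first]: 105 @ $14.35 + 95 @ $10.55 + 85 @ $13.60 = $3,665.00
Ending inventory: 114 @ $13.60 = $1,550.40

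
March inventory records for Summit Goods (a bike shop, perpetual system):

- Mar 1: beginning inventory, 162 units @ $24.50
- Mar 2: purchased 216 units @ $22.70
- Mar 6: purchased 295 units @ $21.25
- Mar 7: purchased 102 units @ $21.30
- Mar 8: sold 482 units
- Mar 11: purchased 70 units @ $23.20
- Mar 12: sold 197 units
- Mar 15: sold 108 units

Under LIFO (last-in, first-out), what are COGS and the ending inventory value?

COGS = $17,516.55; ending inventory = $1,421.00

Mar 8, 482 sold [LIFO — newest first]: 102 @ $21.30 + 295 @ $21.25 + 85 @ $22.70 = $10,370.85
Mar 12, 197 sold [LIFO — newest first]: 70 @ $23.20 + 127 @ $22.70 = $4,506.90
Mar 15, 108 sold [LIFO — newest first]: 4 @ $22.70 + 104 @ $24.50 = $2,638.80
Total COGS = $10,370.85 + $4,506.90 + $2,638.80 = $17,516.55
Ending inventory: 58 @ $24.50 = $1,421.00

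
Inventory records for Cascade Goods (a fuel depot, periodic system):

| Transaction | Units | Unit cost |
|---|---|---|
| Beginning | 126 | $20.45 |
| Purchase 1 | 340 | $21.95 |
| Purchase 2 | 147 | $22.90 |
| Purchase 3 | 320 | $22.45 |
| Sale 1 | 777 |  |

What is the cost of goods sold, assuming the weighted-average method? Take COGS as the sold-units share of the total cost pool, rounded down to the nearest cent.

COGS = $17,147.29

Sale 1, sell 777: 777/933 × $20,590.00 → $17,147.29
Ending inventory (cost pool remaining) = $3,442.71
Check: goods available $20,590.00 = COGS $17,147.29 + ending $3,442.71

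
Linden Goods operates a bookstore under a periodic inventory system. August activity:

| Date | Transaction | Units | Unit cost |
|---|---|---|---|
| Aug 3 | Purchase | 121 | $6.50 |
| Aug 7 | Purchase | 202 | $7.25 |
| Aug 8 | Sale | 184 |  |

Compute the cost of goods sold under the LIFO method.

Aug 8, 184 sold [LIFO — newest first]: 184 @ $7.25 = $1,334.00
Ending inventory: 121 @ $6.50 + 18 @ $7.25 = $917.00

COGS = $1,334.00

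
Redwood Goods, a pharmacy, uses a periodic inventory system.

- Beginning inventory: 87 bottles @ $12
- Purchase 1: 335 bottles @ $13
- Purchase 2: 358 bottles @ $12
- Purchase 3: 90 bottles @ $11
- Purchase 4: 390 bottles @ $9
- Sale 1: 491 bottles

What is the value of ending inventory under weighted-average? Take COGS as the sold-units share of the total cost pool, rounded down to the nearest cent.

Ending inventory = $8,663.46

Sale 1, sell 491: 491/1260 × $14,195.00 → $5,531.54
Ending inventory (cost pool remaining) = $8,663.46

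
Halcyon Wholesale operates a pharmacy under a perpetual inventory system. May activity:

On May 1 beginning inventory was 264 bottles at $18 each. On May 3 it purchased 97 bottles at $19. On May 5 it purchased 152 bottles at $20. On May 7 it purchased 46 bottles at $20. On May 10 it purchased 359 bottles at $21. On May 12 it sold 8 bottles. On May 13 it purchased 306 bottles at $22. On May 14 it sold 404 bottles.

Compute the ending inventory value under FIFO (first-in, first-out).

Ending inventory = $17,211

May 12, 8 sold [FIFO — oldest first]: 8 @ $18 = $144
May 14, 404 sold [FIFO — oldest first]: 256 @ $18 + 97 @ $19 + 51 @ $20 = $7,471
Total COGS = $144 + $7,471 = $7,615
Ending inventory: 101 @ $20 + 46 @ $20 + 359 @ $21 + 306 @ $22 = $17,211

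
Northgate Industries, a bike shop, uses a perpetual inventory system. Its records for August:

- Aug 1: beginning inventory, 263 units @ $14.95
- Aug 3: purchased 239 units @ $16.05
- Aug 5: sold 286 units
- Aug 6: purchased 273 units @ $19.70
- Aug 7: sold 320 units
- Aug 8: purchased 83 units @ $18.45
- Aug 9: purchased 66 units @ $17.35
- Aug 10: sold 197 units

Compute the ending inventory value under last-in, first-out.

Aug 5, 286 sold [LIFO — newest first]: 239 @ $16.05 + 47 @ $14.95 = $4,538.60
Aug 7, 320 sold [LIFO — newest first]: 273 @ $19.70 + 47 @ $14.95 = $6,080.75
Aug 10, 197 sold [LIFO — newest first]: 66 @ $17.35 + 83 @ $18.45 + 48 @ $14.95 = $3,394.05
Total COGS = $4,538.60 + $6,080.75 + $3,394.05 = $14,013.40
Ending inventory: 121 @ $14.95 = $1,808.95

Ending inventory = $1,808.95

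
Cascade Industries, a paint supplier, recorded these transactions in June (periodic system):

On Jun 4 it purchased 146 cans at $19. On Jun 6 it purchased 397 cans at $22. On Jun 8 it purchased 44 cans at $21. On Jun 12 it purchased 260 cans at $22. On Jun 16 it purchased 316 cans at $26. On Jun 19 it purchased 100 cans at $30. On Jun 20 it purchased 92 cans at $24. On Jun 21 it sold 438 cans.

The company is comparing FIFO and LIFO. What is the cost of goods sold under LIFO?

COGS = $11,604

FIFO COGS: 146 @ $19 + 292 @ $22 = $9,198
LIFO COGS: 92 @ $24 + 100 @ $30 + 246 @ $26 = $11,604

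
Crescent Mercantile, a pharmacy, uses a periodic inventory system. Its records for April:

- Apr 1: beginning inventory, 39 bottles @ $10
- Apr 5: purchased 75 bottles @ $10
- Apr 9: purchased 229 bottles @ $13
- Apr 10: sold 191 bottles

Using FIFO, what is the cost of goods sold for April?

Apr 10, 191 sold [FIFO — oldest first]: 39 @ $10 + 75 @ $10 + 77 @ $13 = $2,141
Ending inventory: 152 @ $13 = $1,976

COGS = $2,141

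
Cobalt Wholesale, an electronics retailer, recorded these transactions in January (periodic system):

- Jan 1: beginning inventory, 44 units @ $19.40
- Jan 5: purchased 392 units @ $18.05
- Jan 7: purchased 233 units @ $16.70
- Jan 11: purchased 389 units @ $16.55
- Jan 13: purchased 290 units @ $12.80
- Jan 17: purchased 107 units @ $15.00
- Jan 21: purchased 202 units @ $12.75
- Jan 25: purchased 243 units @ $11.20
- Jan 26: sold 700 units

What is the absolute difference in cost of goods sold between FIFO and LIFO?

FIFO COGS: 44 @ $19.40 + 392 @ $18.05 + 233 @ $16.70 + 31 @ $16.55 = $12,333.35
LIFO COGS: 243 @ $11.20 + 202 @ $12.75 + 107 @ $15.00 + 148 @ $12.80 = $8,796.50
Difference = |$12,333.35 − $8,796.50| = $3,536.85

$3,536.85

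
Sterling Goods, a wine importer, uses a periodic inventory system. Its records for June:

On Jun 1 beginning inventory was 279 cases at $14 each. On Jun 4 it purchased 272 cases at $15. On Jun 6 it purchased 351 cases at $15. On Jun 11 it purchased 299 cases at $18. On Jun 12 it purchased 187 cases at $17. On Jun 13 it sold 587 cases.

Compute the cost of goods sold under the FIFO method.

COGS = $8,526

Jun 13, 587 sold [FIFO — oldest first]: 279 @ $14 + 272 @ $15 + 36 @ $15 = $8,526
Ending inventory: 315 @ $15 + 299 @ $18 + 187 @ $17 = $13,286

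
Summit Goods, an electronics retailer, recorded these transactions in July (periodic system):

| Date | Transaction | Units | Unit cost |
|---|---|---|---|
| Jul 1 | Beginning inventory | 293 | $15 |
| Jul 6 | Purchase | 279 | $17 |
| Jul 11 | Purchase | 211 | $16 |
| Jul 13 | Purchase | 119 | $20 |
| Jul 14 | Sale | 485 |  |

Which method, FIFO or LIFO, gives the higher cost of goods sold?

FIFO COGS: 293 @ $15 + 192 @ $17 = $7,659
LIFO COGS: 119 @ $20 + 211 @ $16 + 155 @ $17 = $8,391

LIFO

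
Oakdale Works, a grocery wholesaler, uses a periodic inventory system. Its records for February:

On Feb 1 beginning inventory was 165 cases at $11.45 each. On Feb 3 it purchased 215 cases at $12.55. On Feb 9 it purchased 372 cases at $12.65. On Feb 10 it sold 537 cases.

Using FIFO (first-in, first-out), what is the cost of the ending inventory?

Ending inventory = $2,719.75

Feb 10, 537 sold [FIFO — oldest first]: 165 @ $11.45 + 215 @ $12.55 + 157 @ $12.65 = $6,573.55
Ending inventory: 215 @ $12.65 = $2,719.75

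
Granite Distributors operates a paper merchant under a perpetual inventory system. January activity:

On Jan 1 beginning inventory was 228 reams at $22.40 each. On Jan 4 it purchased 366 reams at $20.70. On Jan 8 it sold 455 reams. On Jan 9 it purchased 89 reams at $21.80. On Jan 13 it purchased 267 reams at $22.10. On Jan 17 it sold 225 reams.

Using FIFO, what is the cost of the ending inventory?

Ending inventory = $5,966.10

Jan 8, 455 sold [FIFO — oldest first]: 228 @ $22.40 + 227 @ $20.70 = $9,806.10
Jan 17, 225 sold [FIFO — oldest first]: 139 @ $20.70 + 86 @ $21.80 = $4,752.10
Total COGS = $9,806.10 + $4,752.10 = $14,558.20
Ending inventory: 3 @ $21.80 + 267 @ $22.10 = $5,966.10
Check: goods available $20,524.30 = COGS $14,558.20 + ending $5,966.10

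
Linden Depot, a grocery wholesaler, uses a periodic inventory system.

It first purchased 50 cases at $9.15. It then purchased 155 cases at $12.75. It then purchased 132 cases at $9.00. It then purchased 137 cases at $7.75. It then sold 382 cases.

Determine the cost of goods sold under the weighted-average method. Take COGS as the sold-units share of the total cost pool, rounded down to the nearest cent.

Sale 1, sell 382: 382/474 × $4,683.50 → $3,774.46
Ending inventory (cost pool remaining) = $909.04
Check: goods available $4,683.50 = COGS $3,774.46 + ending $909.04

COGS = $3,774.46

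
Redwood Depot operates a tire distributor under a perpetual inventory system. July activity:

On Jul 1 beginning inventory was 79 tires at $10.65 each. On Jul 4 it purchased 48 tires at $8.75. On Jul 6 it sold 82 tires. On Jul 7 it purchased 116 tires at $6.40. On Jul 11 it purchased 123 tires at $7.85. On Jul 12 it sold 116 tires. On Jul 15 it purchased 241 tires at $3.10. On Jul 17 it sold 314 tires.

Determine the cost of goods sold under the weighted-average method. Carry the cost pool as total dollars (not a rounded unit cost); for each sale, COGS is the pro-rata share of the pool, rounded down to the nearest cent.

COGS = $3,246.78

After Jul 1: 79 on hand, pool $841.35 (≈ $10.6500 each)
After Jul 4: 127 on hand, pool $1,261.35 (≈ $9.9319 each)
Jul 6, sell 82: 82/127 × $1,261.35 → $814.41
After Jul 7: 161 on hand, pool $1,189.34 (≈ $7.3872 each)
After Jul 11: 284 on hand, pool $2,154.89 (≈ $7.5876 each)
Jul 12, sell 116: 116/284 × $2,154.89 → $880.16
After Jul 15: 409 on hand, pool $2,021.83 (≈ $4.9433 each)
Jul 17, sell 314: 314/409 × $2,021.83 → $1,552.21
Total COGS = $814.41 + $880.16 + $1,552.21 = $3,246.78
Ending inventory (cost pool remaining) = $469.62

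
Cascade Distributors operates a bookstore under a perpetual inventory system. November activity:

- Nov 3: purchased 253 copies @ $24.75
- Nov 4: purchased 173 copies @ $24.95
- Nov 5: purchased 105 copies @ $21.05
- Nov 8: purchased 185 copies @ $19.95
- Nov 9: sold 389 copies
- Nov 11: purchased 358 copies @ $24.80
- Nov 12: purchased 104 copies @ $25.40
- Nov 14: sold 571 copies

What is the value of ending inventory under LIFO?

Nov 9, 389 sold [LIFO — newest first]: 185 @ $19.95 + 105 @ $21.05 + 99 @ $24.95 = $8,371.05
Nov 14, 571 sold [LIFO — newest first]: 104 @ $25.40 + 358 @ $24.80 + 74 @ $24.95 + 35 @ $24.75 = $14,232.55
Total COGS = $8,371.05 + $14,232.55 = $22,603.60
Ending inventory: 218 @ $24.75 = $5,395.50
Check: goods available $27,999.10 = COGS $22,603.60 + ending $5,395.50

Ending inventory = $5,395.50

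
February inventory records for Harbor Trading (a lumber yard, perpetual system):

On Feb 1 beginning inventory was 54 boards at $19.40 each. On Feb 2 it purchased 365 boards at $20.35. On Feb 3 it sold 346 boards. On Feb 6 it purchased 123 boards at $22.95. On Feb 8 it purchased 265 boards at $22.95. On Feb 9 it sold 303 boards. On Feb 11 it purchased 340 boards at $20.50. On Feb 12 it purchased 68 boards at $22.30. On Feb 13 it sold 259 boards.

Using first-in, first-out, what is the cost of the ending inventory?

Feb 3, 346 sold [FIFO — oldest first]: 54 @ $19.40 + 292 @ $20.35 = $6,989.80
Feb 9, 303 sold [FIFO — oldest first]: 73 @ $20.35 + 123 @ $22.95 + 107 @ $22.95 = $6,764.05
Feb 13, 259 sold [FIFO — oldest first]: 158 @ $22.95 + 101 @ $20.50 = $5,696.60
Total COGS = $6,989.80 + $6,764.05 + $5,696.60 = $19,450.45
Ending inventory: 239 @ $20.50 + 68 @ $22.30 = $6,415.90
Check: goods available $25,866.35 = COGS $19,450.45 + ending $6,415.90

Ending inventory = $6,415.90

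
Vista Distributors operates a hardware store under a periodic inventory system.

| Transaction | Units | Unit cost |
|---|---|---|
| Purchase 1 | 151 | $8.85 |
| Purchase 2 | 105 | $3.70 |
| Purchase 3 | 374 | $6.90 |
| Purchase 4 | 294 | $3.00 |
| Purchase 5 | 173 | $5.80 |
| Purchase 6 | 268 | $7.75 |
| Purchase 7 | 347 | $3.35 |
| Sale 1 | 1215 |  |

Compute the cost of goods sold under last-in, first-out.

COGS = $6,042.55

Sale 1 (1215) [LIFO — newest first]: 347 @ $3.35 + 268 @ $7.75 + 173 @ $5.80 + 294 @ $3.00 + 133 @ $6.90 = $6,042.55
Ending inventory: 151 @ $8.85 + 105 @ $3.70 + 241 @ $6.90 = $3,387.75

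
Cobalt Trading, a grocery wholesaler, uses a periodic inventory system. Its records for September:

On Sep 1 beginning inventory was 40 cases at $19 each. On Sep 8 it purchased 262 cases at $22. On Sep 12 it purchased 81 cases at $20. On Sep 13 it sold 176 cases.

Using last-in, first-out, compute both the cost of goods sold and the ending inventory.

COGS = $3,710; ending inventory = $4,434

Sep 13, 176 sold [LIFO — newest first]: 81 @ $20 + 95 @ $22 = $3,710
Ending inventory: 40 @ $19 + 167 @ $22 = $4,434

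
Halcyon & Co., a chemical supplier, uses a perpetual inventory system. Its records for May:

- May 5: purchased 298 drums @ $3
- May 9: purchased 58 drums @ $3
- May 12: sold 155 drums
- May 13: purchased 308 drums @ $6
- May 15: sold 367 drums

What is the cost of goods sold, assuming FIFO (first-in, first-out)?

May 12, 155 sold [FIFO — oldest first]: 155 @ $3 = $465
May 15, 367 sold [FIFO — oldest first]: 143 @ $3 + 58 @ $3 + 166 @ $6 = $1,599
Total COGS = $465 + $1,599 = $2,064
Ending inventory: 142 @ $6 = $852
Check: goods available $2,916 = COGS $2,064 + ending $852

COGS = $2,064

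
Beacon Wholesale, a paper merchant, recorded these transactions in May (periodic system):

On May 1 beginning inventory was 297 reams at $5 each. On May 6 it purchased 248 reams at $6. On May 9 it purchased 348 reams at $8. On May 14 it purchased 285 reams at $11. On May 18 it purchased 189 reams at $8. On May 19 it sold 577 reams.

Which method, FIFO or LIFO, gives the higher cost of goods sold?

FIFO COGS: 297 @ $5 + 248 @ $6 + 32 @ $8 = $3,229
LIFO COGS: 189 @ $8 + 285 @ $11 + 103 @ $8 = $5,471

LIFO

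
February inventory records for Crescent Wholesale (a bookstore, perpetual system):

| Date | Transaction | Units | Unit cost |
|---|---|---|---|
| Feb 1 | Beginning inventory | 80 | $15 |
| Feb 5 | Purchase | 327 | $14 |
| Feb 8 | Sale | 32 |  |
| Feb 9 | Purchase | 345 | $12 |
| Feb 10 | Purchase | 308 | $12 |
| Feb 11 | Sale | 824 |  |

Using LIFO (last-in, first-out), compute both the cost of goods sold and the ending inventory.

COGS = $10,678; ending inventory = $2,936

Feb 8, 32 sold [LIFO — newest first]: 32 @ $14 = $448
Feb 11, 824 sold [LIFO — newest first]: 308 @ $12 + 345 @ $12 + 171 @ $14 = $10,230
Total COGS = $448 + $10,230 = $10,678
Ending inventory: 80 @ $15 + 124 @ $14 = $2,936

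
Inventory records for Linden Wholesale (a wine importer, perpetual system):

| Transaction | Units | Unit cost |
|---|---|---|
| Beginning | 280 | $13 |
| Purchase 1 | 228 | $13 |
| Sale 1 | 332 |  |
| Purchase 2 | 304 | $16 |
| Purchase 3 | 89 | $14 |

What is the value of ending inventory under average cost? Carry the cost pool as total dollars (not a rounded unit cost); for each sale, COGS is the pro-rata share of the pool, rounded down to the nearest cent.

Ending inventory = $8,398.00

After Beginning: 280 on hand, pool $3,640.00 (≈ $13.0000 each)
After Purchase 1: 508 on hand, pool $6,604.00 (≈ $13.0000 each)
Sale 1, sell 332: 332/508 × $6,604.00 → $4,316.00
After Purchase 2: 480 on hand, pool $7,152.00 (≈ $14.9000 each)
After Purchase 3: 569 on hand, pool $8,398.00 (≈ $14.7592 each)
Ending inventory (cost pool remaining) = $8,398.00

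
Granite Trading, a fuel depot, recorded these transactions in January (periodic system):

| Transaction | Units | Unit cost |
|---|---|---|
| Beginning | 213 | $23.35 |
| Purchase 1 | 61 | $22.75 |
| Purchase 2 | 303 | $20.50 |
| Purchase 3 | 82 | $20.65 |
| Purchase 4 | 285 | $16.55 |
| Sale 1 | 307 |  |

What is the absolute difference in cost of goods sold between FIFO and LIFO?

$1,866.75

FIFO COGS: 213 @ $23.35 + 61 @ $22.75 + 33 @ $20.50 = $7,037.80
LIFO COGS: 285 @ $16.55 + 22 @ $20.65 = $5,171.05
Difference = |$7,037.80 − $5,171.05| = $1,866.75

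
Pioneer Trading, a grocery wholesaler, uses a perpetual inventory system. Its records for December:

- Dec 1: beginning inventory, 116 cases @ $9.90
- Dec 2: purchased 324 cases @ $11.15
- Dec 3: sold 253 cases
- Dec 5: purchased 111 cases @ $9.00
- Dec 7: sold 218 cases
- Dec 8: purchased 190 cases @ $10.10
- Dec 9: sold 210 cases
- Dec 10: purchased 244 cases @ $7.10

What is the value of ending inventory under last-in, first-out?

Dec 3, 253 sold [LIFO — newest first]: 253 @ $11.15 = $2,820.95
Dec 7, 218 sold [LIFO — newest first]: 111 @ $9.00 + 71 @ $11.15 + 36 @ $9.90 = $2,147.05
Dec 9, 210 sold [LIFO — newest first]: 190 @ $10.10 + 20 @ $9.90 = $2,117.00
Total COGS = $2,820.95 + $2,147.05 + $2,117.00 = $7,085.00
Ending inventory: 60 @ $9.90 + 244 @ $7.10 = $2,326.40

Ending inventory = $2,326.40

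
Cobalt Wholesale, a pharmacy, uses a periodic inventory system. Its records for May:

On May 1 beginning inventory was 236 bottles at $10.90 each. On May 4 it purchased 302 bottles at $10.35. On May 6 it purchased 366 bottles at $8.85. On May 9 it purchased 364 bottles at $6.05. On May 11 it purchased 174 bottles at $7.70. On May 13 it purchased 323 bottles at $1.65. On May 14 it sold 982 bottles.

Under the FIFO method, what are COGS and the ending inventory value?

May 14, 982 sold [FIFO — oldest first]: 236 @ $10.90 + 302 @ $10.35 + 366 @ $8.85 + 78 @ $6.05 = $9,409.10
Ending inventory: 286 @ $6.05 + 174 @ $7.70 + 323 @ $1.65 = $3,603.05
Check: goods available $13,012.15 = COGS $9,409.10 + ending $3,603.05

COGS = $9,409.10; ending inventory = $3,603.05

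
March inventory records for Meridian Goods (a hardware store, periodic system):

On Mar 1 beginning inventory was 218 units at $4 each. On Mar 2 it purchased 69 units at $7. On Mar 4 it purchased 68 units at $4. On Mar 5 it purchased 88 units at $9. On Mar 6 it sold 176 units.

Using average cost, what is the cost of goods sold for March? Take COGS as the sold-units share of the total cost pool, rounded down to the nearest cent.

Mar 6, sell 176: 176/443 × $2,419.00 → $961.04
Ending inventory (cost pool remaining) = $1,457.96

COGS = $961.04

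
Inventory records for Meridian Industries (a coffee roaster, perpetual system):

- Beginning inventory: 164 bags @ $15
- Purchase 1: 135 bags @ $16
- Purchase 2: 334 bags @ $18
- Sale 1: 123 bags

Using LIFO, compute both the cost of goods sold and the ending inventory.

Sale 1 (123) [LIFO — newest first]: 123 @ $18 = $2,214
Ending inventory: 164 @ $15 + 135 @ $16 + 211 @ $18 = $8,418

COGS = $2,214; ending inventory = $8,418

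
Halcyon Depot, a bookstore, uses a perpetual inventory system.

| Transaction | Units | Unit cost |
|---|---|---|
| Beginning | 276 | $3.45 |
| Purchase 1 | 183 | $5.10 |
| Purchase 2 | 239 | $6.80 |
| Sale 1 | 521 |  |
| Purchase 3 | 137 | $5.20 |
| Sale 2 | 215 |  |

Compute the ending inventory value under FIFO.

Ending inventory = $514.80

Sale 1 (521) [FIFO — oldest first]: 276 @ $3.45 + 183 @ $5.10 + 62 @ $6.80 = $2,307.10
Sale 2 (215) [FIFO — oldest first]: 177 @ $6.80 + 38 @ $5.20 = $1,401.20
Total COGS = $2,307.10 + $1,401.20 = $3,708.30
Ending inventory: 99 @ $5.20 = $514.80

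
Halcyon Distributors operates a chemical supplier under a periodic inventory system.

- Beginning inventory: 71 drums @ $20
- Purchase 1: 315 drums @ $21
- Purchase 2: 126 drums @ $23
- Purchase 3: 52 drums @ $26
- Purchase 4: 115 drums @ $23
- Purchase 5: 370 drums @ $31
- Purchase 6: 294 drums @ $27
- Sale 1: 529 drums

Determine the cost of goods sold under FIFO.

Sale 1 (529) [FIFO — oldest first]: 71 @ $20 + 315 @ $21 + 126 @ $23 + 17 @ $26 = $11,375
Ending inventory: 35 @ $26 + 115 @ $23 + 370 @ $31 + 294 @ $27 = $22,963
Check: goods available $34,338 = COGS $11,375 + ending $22,963

COGS = $11,375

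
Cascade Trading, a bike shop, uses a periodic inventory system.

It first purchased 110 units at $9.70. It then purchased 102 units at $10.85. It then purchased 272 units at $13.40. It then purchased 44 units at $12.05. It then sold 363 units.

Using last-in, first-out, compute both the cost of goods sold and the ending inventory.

COGS = $4,684.95; ending inventory = $1,663.75

Sale 1 (363) [LIFO — newest first]: 44 @ $12.05 + 272 @ $13.40 + 47 @ $10.85 = $4,684.95
Ending inventory: 110 @ $9.70 + 55 @ $10.85 = $1,663.75
Check: goods available $6,348.70 = COGS $4,684.95 + ending $1,663.75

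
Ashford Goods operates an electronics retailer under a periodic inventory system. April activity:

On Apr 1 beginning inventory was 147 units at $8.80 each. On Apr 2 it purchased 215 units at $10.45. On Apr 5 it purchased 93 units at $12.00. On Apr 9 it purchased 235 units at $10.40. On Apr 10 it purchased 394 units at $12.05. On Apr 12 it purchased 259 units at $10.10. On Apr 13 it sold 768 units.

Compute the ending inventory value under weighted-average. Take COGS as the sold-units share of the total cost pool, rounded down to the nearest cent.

Apr 13, sell 768: 768/1343 × $14,463.95 → $8,271.26
Ending inventory (cost pool remaining) = $6,192.69
Check: goods available $14,463.95 = COGS $8,271.26 + ending $6,192.69

Ending inventory = $6,192.69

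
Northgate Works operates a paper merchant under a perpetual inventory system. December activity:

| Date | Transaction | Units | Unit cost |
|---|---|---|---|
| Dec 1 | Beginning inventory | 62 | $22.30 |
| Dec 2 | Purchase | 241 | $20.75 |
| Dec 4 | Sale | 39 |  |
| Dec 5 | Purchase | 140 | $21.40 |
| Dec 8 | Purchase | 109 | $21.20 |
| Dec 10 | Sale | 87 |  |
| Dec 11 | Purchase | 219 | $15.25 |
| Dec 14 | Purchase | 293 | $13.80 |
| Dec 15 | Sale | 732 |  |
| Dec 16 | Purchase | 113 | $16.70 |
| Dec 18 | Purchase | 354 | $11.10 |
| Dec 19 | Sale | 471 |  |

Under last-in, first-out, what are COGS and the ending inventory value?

Dec 4, 39 sold [LIFO — newest first]: 39 @ $20.75 = $809.25
Dec 10, 87 sold [LIFO — newest first]: 87 @ $21.20 = $1,844.40
Dec 15, 732 sold [LIFO — newest first]: 293 @ $13.80 + 219 @ $15.25 + 22 @ $21.20 + 140 @ $21.40 + 58 @ $20.75 = $12,049.05
Dec 19, 471 sold [LIFO — newest first]: 354 @ $11.10 + 113 @ $16.70 + 4 @ $20.75 = $5,899.50
Total COGS = $809.25 + $1,844.40 + $12,049.05 + $5,899.50 = $20,602.20
Ending inventory: 62 @ $22.30 + 140 @ $20.75 = $4,287.60

COGS = $20,602.20; ending inventory = $4,287.60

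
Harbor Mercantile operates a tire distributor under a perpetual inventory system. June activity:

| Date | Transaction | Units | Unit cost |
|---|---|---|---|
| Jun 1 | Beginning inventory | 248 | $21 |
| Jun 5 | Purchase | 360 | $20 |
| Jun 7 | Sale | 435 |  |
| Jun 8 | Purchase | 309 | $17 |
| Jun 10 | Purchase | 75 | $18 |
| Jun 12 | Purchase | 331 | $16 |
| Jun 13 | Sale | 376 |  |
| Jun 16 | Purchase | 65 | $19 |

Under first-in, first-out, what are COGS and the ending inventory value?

COGS = $15,859; ending inventory = $9,683

Jun 7, 435 sold [FIFO — oldest first]: 248 @ $21 + 187 @ $20 = $8,948
Jun 13, 376 sold [FIFO — oldest first]: 173 @ $20 + 203 @ $17 = $6,911
Total COGS = $8,948 + $6,911 = $15,859
Ending inventory: 106 @ $17 + 75 @ $18 + 331 @ $16 + 65 @ $19 = $9,683
Check: goods available $25,542 = COGS $15,859 + ending $9,683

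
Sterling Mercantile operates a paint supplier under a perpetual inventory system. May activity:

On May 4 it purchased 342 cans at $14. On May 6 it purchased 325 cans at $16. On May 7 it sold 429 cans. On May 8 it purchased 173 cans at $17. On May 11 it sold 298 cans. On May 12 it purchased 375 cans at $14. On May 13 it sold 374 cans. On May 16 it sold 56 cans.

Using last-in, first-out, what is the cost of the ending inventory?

May 7, 429 sold [LIFO — newest first]: 325 @ $16 + 104 @ $14 = $6,656
May 11, 298 sold [LIFO — newest first]: 173 @ $17 + 125 @ $14 = $4,691
May 13, 374 sold [LIFO — newest first]: 374 @ $14 = $5,236
May 16, 56 sold [LIFO — newest first]: 1 @ $14 + 55 @ $14 = $784
Total COGS = $6,656 + $4,691 + $5,236 + $784 = $17,367
Ending inventory: 58 @ $14 = $812
Check: goods available $18,179 = COGS $17,367 + ending $812

Ending inventory = $812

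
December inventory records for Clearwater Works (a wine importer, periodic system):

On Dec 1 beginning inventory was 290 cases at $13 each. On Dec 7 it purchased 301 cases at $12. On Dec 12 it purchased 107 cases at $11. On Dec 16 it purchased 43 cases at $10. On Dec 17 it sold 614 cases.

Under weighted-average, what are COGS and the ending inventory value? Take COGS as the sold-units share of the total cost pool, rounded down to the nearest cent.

COGS = $7,448.37; ending inventory = $1,540.63

Dec 17, sell 614: 614/741 × $8,989.00 → $7,448.37
Ending inventory (cost pool remaining) = $1,540.63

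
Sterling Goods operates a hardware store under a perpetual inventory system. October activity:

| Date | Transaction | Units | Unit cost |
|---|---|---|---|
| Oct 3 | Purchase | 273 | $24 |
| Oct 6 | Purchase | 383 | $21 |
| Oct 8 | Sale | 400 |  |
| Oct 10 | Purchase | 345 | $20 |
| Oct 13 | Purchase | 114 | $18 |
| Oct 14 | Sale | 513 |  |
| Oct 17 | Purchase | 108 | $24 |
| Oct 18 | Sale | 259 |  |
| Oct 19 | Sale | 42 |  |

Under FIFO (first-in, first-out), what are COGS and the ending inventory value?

Oct 8, 400 sold [FIFO — oldest first]: 273 @ $24 + 127 @ $21 = $9,219
Oct 14, 513 sold [FIFO — oldest first]: 256 @ $21 + 257 @ $20 = $10,516
Oct 18, 259 sold [FIFO — oldest first]: 88 @ $20 + 114 @ $18 + 57 @ $24 = $5,180
Oct 19, 42 sold [FIFO — oldest first]: 42 @ $24 = $1,008
Total COGS = $9,219 + $10,516 + $5,180 + $1,008 = $25,923
Ending inventory: 9 @ $24 = $216

COGS = $25,923; ending inventory = $216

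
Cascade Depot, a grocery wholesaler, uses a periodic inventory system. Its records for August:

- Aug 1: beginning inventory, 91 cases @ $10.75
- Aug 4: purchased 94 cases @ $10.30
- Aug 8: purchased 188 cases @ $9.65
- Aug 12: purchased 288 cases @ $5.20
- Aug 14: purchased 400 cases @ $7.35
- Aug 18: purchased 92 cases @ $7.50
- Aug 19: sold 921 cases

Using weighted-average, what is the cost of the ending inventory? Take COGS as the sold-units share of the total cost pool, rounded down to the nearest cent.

Aug 19, sell 921: 921/1153 × $8,888.25 → $7,099.80
Ending inventory (cost pool remaining) = $1,788.45
Check: goods available $8,888.25 = COGS $7,099.80 + ending $1,788.45

Ending inventory = $1,788.45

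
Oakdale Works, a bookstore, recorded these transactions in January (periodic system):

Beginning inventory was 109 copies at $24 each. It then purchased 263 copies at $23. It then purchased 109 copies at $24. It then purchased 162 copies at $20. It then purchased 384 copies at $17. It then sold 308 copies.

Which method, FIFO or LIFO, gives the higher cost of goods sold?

FIFO

FIFO COGS: 109 @ $24 + 199 @ $23 = $7,193
LIFO COGS: 308 @ $17 = $5,236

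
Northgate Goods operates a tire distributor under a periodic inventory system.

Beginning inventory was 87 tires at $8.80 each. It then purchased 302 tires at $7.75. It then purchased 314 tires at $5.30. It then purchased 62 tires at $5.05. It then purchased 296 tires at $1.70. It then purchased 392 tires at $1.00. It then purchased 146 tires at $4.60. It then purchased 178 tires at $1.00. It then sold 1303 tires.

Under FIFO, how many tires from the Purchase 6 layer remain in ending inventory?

146

Sale 1 (1303) [FIFO — oldest first]: 87 @ $8.80 + 302 @ $7.75 + 314 @ $5.30 + 62 @ $5.05 + 296 @ $1.70 + 242 @ $1.00 = $5,828.60
Ending inventory: 150 @ $1.00 + 146 @ $4.60 + 178 @ $1.00 = $999.60
Check: goods available $6,828.20 = COGS $5,828.60 + ending $999.60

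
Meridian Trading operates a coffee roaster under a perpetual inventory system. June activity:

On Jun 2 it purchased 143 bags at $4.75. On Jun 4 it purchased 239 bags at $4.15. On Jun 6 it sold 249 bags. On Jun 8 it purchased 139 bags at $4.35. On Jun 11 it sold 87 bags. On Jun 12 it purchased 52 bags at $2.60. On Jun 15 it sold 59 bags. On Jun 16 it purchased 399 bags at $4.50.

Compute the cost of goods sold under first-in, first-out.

Jun 6, 249 sold [FIFO — oldest first]: 143 @ $4.75 + 106 @ $4.15 = $1,119.15
Jun 11, 87 sold [FIFO — oldest first]: 87 @ $4.15 = $361.05
Jun 15, 59 sold [FIFO — oldest first]: 46 @ $4.15 + 13 @ $4.35 = $247.45
Total COGS = $1,119.15 + $361.05 + $247.45 = $1,727.65
Ending inventory: 126 @ $4.35 + 52 @ $2.60 + 399 @ $4.50 = $2,478.80

COGS = $1,727.65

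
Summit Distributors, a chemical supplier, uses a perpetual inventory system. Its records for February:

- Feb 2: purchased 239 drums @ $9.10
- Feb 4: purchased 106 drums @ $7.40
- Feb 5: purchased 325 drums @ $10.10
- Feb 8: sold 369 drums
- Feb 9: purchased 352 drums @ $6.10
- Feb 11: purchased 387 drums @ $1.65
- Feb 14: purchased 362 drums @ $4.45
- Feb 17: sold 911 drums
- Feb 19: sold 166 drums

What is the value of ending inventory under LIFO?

Ending inventory = $2,780.10

Feb 8, 369 sold [LIFO — newest first]: 325 @ $10.10 + 44 @ $7.40 = $3,608.10
Feb 17, 911 sold [LIFO — newest first]: 362 @ $4.45 + 387 @ $1.65 + 162 @ $6.10 = $3,237.65
Feb 19, 166 sold [LIFO — newest first]: 166 @ $6.10 = $1,012.60
Total COGS = $3,608.10 + $3,237.65 + $1,012.60 = $7,858.35
Ending inventory: 239 @ $9.10 + 62 @ $7.40 + 24 @ $6.10 = $2,780.10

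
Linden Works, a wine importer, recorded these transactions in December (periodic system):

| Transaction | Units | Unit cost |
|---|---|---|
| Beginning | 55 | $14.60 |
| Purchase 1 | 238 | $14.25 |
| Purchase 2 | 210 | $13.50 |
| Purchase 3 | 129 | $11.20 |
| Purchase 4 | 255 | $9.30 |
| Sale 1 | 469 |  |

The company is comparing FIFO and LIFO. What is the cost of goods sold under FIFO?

COGS = $6,570.50

FIFO COGS: 55 @ $14.60 + 238 @ $14.25 + 176 @ $13.50 = $6,570.50
LIFO COGS: 255 @ $9.30 + 129 @ $11.20 + 85 @ $13.50 = $4,963.80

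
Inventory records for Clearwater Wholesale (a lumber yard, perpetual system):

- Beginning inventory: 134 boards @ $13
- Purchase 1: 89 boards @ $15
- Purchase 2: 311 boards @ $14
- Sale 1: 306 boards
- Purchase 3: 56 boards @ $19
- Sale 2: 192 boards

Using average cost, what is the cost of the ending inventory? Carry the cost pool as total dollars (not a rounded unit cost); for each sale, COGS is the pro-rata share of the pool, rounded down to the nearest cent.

After Beginning: 134 on hand, pool $1,742.00 (≈ $13.0000 each)
After Purchase 1: 223 on hand, pool $3,077.00 (≈ $13.7982 each)
After Purchase 2: 534 on hand, pool $7,431.00 (≈ $13.9157 each)
Sale 1, sell 306: 306/534 × $7,431.00 → $4,258.21
After Purchase 3: 284 on hand, pool $4,236.79 (≈ $14.9183 each)
Sale 2, sell 192: 192/284 × $4,236.79 → $2,864.30
Total COGS = $4,258.21 + $2,864.30 = $7,122.51
Ending inventory (cost pool remaining) = $1,372.49
Check: goods available $8,495.00 = COGS $7,122.51 + ending $1,372.49

Ending inventory = $1,372.49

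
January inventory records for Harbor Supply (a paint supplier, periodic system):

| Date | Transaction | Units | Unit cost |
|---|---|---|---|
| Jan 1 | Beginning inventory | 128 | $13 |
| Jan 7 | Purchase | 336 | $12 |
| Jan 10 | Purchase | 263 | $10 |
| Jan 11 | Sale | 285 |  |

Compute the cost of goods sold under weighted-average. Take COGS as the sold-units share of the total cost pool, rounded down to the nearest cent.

COGS = $3,263.97

Jan 11, sell 285: 285/727 × $8,326.00 → $3,263.97
Ending inventory (cost pool remaining) = $5,062.03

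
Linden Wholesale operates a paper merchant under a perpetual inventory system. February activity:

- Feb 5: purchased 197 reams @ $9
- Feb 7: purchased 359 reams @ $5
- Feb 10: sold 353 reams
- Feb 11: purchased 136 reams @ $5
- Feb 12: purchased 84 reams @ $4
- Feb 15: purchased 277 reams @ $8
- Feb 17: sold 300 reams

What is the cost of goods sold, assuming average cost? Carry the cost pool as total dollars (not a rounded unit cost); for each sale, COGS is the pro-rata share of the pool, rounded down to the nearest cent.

After Feb 5: 197 on hand, pool $1,773.00 (≈ $9.0000 each)
After Feb 7: 556 on hand, pool $3,568.00 (≈ $6.4173 each)
Feb 10, sell 353: 353/556 × $3,568.00 → $2,265.29
After Feb 11: 339 on hand, pool $1,982.71 (≈ $5.8487 each)
After Feb 12: 423 on hand, pool $2,318.71 (≈ $5.4816 each)
After Feb 15: 700 on hand, pool $4,534.71 (≈ $6.4782 each)
Feb 17, sell 300: 300/700 × $4,534.71 → $1,943.44
Total COGS = $2,265.29 + $1,943.44 = $4,208.73
Ending inventory (cost pool remaining) = $2,591.27

COGS = $4,208.73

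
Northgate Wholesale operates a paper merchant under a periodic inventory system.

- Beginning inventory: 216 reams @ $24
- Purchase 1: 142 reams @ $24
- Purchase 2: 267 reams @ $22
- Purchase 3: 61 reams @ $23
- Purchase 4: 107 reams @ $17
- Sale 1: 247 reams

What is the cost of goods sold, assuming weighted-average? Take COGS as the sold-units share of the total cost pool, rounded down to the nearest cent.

Sale 1, sell 247: 247/793 × $17,688.00 → $5,509.37
Ending inventory (cost pool remaining) = $12,178.63
Check: goods available $17,688.00 = COGS $5,509.37 + ending $12,178.63

COGS = $5,509.37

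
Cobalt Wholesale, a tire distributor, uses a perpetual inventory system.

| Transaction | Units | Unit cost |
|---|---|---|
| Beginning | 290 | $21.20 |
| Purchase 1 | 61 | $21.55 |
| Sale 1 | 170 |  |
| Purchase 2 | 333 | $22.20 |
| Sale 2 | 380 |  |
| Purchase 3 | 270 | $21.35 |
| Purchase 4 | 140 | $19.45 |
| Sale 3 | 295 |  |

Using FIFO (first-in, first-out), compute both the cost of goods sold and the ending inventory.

Sale 1 (170) [FIFO — oldest first]: 170 @ $21.20 = $3,604.00
Sale 2 (380) [FIFO — oldest first]: 120 @ $21.20 + 61 @ $21.55 + 199 @ $22.20 = $8,276.35
Sale 3 (295) [FIFO — oldest first]: 134 @ $22.20 + 161 @ $21.35 = $6,412.15
Total COGS = $3,604.00 + $8,276.35 + $6,412.15 = $18,292.50
Ending inventory: 109 @ $21.35 + 140 @ $19.45 = $5,050.15
Check: goods available $23,342.65 = COGS $18,292.50 + ending $5,050.15

COGS = $18,292.50; ending inventory = $5,050.15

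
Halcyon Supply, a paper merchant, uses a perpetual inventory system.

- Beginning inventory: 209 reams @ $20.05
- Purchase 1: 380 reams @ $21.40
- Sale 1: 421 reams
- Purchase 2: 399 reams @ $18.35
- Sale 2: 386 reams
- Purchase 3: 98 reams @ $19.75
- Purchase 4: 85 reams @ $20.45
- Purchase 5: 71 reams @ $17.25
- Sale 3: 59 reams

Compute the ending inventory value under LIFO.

Ending inventory = $7,487.70

Sale 1 (421) [LIFO — newest first]: 380 @ $21.40 + 41 @ $20.05 = $8,954.05
Sale 2 (386) [LIFO — newest first]: 386 @ $18.35 = $7,083.10
Sale 3 (59) [LIFO — newest first]: 59 @ $17.25 = $1,017.75
Total COGS = $8,954.05 + $7,083.10 + $1,017.75 = $17,054.90
Ending inventory: 168 @ $20.05 + 13 @ $18.35 + 98 @ $19.75 + 85 @ $20.45 + 12 @ $17.25 = $7,487.70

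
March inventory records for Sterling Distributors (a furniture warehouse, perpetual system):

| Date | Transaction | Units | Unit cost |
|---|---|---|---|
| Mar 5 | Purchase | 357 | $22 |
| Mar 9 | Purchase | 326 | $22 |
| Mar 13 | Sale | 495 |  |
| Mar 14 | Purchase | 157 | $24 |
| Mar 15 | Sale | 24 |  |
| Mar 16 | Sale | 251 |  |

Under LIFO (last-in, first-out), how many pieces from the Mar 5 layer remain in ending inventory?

Mar 13, 495 sold [LIFO — newest first]: 326 @ $22 + 169 @ $22 = $10,890
Mar 15, 24 sold [LIFO — newest first]: 24 @ $24 = $576
Mar 16, 251 sold [LIFO — newest first]: 133 @ $24 + 118 @ $22 = $5,788
Total COGS = $10,890 + $576 + $5,788 = $17,254
Ending inventory: 70 @ $22 = $1,540

70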